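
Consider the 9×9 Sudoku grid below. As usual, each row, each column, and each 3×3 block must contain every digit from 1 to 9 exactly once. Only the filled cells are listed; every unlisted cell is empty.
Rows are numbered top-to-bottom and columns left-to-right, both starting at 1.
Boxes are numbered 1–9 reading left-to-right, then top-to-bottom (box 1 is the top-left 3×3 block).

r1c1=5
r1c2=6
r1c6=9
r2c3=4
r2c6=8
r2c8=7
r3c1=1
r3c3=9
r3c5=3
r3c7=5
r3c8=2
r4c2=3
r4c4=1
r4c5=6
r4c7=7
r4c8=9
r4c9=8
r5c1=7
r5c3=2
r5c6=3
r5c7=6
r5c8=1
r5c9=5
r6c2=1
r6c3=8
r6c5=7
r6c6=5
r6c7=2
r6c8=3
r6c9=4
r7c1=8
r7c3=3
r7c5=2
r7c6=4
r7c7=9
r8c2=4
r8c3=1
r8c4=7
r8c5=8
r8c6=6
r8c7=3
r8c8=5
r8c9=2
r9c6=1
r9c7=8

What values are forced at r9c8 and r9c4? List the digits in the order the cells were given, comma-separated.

For r9c8:
  Consider where 4 can go in box 9.
  r7c8 is out (row 7 already has a 4).
  r7c9 is out (row 7 already has a 4).
  r9c9 is out (column 9 already has a 4).
  So the only cell in box 9 that can hold 4 is r9c8.
  So r9c8 = 4.
For r9c4:
  Consider where 3 can go in box 8.
  r7c4 is out (row 7 already has a 3).
  r9c5 is out (column 5 already has a 3).
  So the only cell in box 8 that can hold 3 is r9c4.
  So r9c4 = 3.

4,3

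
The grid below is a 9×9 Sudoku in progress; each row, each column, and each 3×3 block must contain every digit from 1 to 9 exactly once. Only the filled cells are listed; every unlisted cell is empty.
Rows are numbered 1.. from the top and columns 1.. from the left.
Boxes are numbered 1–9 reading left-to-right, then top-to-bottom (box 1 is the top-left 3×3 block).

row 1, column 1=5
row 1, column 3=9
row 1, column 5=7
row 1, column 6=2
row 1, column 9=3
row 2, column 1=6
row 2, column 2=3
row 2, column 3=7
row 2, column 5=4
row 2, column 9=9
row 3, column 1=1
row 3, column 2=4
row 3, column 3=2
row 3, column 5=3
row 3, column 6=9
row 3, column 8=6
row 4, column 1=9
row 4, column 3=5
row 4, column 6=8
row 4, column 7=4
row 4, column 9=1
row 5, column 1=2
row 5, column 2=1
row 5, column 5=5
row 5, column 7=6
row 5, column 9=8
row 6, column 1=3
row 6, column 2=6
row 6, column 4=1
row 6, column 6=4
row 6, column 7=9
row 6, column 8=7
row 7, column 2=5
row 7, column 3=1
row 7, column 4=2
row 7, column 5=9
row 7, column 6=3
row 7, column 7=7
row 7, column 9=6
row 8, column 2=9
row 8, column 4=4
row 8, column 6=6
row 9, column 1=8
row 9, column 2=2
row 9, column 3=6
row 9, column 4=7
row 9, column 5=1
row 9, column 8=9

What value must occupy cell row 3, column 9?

Cell row 3, column 9 itself could take any of {5, 7} by direct elimination.
Consider where 7 can go in row 3.
row 3, column 4 is out (column 4 already has a 7).
row 3, column 7 is out (column 7 already has a 7).
So the only cell in row 3 that can hold 7 is row 3, column 9.
Therefore row 3, column 9 = 7.

7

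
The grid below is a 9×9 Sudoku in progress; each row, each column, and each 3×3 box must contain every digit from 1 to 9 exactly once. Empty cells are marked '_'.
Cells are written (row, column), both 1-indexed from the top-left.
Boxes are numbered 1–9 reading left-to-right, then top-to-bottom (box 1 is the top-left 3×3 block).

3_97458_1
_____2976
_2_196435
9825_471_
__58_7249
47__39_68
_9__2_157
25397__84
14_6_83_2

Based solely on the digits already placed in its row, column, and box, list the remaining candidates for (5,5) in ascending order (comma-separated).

Row 5 already contains {2, 4, 5, 7, 8, 9}.
Column 5 already contains {2, 3, 4, 7, 9}.
Its 3×3 block (box 5) already contains {3, 4, 5, 7, 8, 9}.
Removing those from 1–9 leaves {1, 6} as the candidates for (5,5).

1,6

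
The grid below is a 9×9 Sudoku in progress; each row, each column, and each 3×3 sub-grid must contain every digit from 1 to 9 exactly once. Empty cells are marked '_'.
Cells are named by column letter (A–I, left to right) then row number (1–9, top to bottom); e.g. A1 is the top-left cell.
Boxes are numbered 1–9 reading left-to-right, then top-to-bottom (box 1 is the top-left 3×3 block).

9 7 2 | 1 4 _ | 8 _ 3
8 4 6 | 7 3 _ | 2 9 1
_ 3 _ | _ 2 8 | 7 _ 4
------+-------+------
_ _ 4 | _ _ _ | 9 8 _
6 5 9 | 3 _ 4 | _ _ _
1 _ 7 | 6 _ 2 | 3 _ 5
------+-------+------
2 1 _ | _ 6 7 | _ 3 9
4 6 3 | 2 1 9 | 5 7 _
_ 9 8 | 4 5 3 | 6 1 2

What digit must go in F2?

5

Row 2 already contains {1, 2, 3, 4, 6, 7, 8, 9}.
Column F already contains {2, 3, 4, 7, 8, 9}.
Its 3×3 block (box 2) already contains {1, 2, 3, 4, 7, 8}.
The only value from 1–9 not eliminated is 5, so F2 = 5.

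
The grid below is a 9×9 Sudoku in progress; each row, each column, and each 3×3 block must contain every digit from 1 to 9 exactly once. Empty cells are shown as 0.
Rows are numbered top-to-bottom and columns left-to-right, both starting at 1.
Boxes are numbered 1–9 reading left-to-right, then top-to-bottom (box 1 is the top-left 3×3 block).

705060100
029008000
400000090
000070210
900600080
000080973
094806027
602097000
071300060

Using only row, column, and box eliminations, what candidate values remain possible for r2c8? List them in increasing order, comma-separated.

3,4,5

Row 2 already contains {2, 8, 9}.
Column 8 already contains {1, 2, 6, 7, 8, 9}.
Its 3×3 block (box 3) already contains {1, 9}.
Removing those from 1–9 leaves {3, 4, 5} as the candidates for r2c8.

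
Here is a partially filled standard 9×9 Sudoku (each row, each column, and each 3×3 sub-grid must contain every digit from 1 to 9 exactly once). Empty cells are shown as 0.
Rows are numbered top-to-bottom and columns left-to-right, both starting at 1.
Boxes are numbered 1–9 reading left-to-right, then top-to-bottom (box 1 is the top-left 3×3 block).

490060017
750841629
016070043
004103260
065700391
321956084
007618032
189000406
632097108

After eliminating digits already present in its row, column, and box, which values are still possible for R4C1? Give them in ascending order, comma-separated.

8,9

Row 4 already contains {1, 2, 3, 4, 6}.
Column 1 already contains {1, 3, 4, 6, 7}.
Its 3×3 block (box 4) already contains {1, 2, 3, 4, 5, 6}.
Removing those from 1–9 leaves {8, 9} as the candidates for R4C1.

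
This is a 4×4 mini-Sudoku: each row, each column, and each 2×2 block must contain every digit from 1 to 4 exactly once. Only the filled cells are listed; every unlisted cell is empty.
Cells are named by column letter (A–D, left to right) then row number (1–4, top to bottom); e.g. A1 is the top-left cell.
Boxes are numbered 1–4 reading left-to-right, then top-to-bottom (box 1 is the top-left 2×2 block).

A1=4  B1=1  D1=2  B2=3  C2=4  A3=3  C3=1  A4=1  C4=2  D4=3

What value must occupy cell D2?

Row 2 already contains {3, 4}.
Column D already contains {2, 3}.
Its 2×2 block (box 2) already contains {2, 4}.
The only value from 1–4 not eliminated is 1, so D2 = 1.

1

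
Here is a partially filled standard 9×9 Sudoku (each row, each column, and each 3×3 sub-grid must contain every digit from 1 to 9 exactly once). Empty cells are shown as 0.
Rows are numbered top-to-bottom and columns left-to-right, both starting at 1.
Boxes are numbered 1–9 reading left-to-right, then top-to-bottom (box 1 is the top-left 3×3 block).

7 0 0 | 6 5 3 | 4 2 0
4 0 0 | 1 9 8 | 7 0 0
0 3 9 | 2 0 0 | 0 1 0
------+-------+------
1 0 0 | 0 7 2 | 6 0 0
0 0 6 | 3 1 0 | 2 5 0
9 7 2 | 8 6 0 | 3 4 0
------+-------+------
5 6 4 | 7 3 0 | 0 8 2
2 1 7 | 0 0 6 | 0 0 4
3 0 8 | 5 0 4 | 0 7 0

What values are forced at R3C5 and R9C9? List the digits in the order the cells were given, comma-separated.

4,6

For R3C5:
  Row 3 already contains {1, 2, 3, 9}.
  Column 5 already contains {1, 3, 5, 6, 7, 9}.
  Its 3×3 block (box 2) already contains {1, 2, 3, 5, 6, 8, 9}.
  The only value from 1–9 not eliminated is 4, so R3C5 = 4.
For R9C9:
  Consider where 6 can go in box 9.
  R7C7 is out (row 7 already has a 6).
  R8C7 is out (row 8 already has a 6).
  R8C8 is out (row 8 already has a 6).
  R9C7 is out (column 7 already has a 6).
  So the only cell in box 9 that can hold 6 is R9C9.
  So R9C9 = 6.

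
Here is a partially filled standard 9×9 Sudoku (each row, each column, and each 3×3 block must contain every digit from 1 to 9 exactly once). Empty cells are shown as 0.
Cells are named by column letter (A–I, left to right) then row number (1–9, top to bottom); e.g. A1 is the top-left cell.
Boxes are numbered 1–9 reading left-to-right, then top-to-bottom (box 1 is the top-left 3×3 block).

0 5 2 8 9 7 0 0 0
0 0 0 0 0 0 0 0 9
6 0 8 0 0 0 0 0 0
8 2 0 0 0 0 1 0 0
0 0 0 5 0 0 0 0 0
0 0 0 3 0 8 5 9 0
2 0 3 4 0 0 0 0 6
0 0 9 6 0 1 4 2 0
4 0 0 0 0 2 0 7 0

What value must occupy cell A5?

9

Cell A5 itself could take any of {1, 3, 7, 9} by direct elimination.
Consider where 9 can go in column A.
A1 is out (row 1 already has a 9).
A2 is out (row 2 already has a 9).
A6 is out (row 6 already has a 9).
A8 is out (row 8 already has a 9).
So the only cell in column A that can hold 9 is A5.
Therefore A5 = 9.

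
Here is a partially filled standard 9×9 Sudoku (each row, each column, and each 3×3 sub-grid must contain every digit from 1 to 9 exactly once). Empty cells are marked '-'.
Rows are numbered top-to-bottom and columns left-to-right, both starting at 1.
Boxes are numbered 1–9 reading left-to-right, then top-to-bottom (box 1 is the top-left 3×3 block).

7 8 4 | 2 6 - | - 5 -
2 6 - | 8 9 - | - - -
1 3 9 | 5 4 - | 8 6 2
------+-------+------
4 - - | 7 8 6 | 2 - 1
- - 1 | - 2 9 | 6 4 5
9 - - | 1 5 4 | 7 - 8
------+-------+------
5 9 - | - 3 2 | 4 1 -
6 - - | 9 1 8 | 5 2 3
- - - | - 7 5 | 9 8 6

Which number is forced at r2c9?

4

Cell r2c9 itself could take any of {4, 7} by direct elimination.
Consider where 4 can go in column 9.
r1c9 is out (row 1 already has a 4).
r7c9 is out (row 7 already has a 4).
So the only cell in column 9 that can hold 4 is r2c9.
Therefore r2c9 = 4.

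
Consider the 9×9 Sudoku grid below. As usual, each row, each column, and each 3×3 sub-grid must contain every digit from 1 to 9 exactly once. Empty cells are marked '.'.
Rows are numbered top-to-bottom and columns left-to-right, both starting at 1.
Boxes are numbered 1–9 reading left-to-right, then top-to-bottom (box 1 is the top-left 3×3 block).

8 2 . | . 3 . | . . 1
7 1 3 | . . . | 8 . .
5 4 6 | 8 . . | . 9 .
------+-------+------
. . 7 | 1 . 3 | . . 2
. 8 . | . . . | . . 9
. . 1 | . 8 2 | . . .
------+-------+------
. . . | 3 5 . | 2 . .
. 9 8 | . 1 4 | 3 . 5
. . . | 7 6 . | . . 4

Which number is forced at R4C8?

8

Cell R4C8 itself could take any of {4, 5, 6, 8} by direct elimination.
Consider where 8 can go in box 6.
R4C7 is out (column 7 already has a 8). R5C7 is out (row 5 already has a 8). R5C8 is out (row 5 already has a 8). R6C7 is out (row 6 already has a 8). The remaining empty cells in box 6 are similarly blocked.
So the only cell in box 6 that can hold 8 is R4C8.
Therefore R4C8 = 8.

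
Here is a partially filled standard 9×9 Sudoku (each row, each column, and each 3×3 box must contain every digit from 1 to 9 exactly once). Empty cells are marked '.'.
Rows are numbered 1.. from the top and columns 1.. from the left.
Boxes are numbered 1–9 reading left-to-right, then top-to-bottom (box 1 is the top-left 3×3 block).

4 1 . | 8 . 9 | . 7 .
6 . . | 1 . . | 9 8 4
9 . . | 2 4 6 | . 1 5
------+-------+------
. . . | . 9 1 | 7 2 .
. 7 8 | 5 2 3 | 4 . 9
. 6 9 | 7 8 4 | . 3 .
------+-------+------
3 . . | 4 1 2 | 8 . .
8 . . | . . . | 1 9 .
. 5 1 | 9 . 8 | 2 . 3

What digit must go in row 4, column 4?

6

Row 4 already contains {1, 2, 7, 9}.
Column 4 already contains {1, 2, 4, 5, 7, 8, 9}.
Its 3×3 block (box 5) already contains {1, 2, 3, 4, 5, 7, 8, 9}.
The only value from 1–9 not eliminated is 6, so row 4, column 4 = 6.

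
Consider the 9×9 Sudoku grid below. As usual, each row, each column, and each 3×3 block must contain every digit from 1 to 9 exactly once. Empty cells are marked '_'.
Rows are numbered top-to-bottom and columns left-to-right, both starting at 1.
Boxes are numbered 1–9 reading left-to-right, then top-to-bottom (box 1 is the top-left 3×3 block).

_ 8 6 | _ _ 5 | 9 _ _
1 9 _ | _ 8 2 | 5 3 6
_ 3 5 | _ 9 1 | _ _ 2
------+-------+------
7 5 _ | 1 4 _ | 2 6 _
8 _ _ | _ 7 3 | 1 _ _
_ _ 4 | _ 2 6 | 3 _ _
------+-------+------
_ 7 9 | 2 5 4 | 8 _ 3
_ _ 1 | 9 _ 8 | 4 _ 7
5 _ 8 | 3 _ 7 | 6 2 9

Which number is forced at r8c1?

3

Cell r8c1 itself could take any of {2, 3, 6} by direct elimination.
Consider where 3 can go in row 8.
r8c2 is out (column 2 already has a 3).
r8c5 is out (box 8 already has a 3).
r8c8 is out (column 8 already has a 3).
So the only cell in row 8 that can hold 3 is r8c1.
Therefore r8c1 = 3.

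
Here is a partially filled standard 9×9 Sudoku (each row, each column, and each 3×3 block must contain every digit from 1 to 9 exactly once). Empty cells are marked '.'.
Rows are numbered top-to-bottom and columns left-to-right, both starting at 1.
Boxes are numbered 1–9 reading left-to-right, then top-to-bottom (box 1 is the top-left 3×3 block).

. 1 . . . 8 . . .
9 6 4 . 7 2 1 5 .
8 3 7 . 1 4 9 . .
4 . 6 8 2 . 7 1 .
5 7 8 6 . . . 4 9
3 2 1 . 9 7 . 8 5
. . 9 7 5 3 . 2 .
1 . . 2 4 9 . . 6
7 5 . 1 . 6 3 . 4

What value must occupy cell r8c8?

Row 8 already contains {1, 2, 4, 6, 9}.
Column 8 already contains {1, 2, 4, 5, 8}.
Its 3×3 block (box 9) already contains {2, 3, 4, 6}.
The only value from 1–9 not eliminated is 7, so r8c8 = 7.

7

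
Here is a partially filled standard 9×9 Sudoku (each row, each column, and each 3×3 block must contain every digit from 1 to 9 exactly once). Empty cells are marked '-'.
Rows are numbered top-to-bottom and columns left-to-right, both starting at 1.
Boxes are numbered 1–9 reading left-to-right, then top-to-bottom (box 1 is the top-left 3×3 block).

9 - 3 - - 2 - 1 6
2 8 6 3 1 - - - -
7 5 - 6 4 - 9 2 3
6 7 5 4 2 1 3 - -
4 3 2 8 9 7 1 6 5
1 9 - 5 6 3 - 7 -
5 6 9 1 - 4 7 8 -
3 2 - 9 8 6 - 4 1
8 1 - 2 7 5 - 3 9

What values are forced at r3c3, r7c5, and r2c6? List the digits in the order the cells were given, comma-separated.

1,3,9

For r3c3:
  Row 3 already contains {2, 3, 4, 5, 6, 7, 9}.
  Column 3 already contains {2, 3, 5, 6, 9}.
  Its 3×3 block (box 1) already contains {2, 3, 5, 6, 7, 8, 9}.
  The only value from 1–9 not eliminated is 1, so r3c3 = 1.
For r7c5:
  Row 7 already contains {1, 4, 5, 6, 7, 8, 9}.
  Column 5 already contains {1, 2, 4, 6, 7, 8, 9}.
  Its 3×3 block (box 8) already contains {1, 2, 4, 5, 6, 7, 8, 9}.
  The only value from 1–9 not eliminated is 3, so r7c5 = 3.
For r2c6:
  Row 2 already contains {1, 2, 3, 6, 8}.
  Column 6 already contains {1, 2, 3, 4, 5, 6, 7}.
  Its 3×3 block (box 2) already contains {1, 2, 3, 4, 6}.
  The only value from 1–9 not eliminated is 9, so r2c6 = 9.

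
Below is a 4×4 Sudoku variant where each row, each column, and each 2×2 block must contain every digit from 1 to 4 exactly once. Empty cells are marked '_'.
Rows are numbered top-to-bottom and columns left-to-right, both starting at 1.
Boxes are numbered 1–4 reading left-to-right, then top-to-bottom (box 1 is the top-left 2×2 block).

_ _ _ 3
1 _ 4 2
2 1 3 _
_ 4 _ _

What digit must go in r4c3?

Cell r4c3 itself could take any of {1, 2} by direct elimination.
Consider where 2 can go in row 4.
r4c1 is out (column 1 already has a 2).
r4c4 is out (column 4 already has a 2).
So the only cell in row 4 that can hold 2 is r4c3.
Therefore r4c3 = 2.

2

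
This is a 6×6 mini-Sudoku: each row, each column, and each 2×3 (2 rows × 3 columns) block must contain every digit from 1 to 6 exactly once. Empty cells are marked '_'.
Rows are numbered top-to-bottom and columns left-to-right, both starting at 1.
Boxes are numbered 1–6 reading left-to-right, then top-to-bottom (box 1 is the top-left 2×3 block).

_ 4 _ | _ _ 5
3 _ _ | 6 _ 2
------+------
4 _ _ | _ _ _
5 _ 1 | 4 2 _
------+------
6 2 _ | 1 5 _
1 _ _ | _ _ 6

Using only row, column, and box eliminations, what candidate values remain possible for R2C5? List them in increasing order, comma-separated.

Row 2 already contains {2, 3, 6}.
Column 5 already contains {2, 5}.
Its 2×3 block (box 2) already contains {2, 5, 6}.
Removing those from 1–6 leaves {1, 4} as the candidates for R2C5.

1,4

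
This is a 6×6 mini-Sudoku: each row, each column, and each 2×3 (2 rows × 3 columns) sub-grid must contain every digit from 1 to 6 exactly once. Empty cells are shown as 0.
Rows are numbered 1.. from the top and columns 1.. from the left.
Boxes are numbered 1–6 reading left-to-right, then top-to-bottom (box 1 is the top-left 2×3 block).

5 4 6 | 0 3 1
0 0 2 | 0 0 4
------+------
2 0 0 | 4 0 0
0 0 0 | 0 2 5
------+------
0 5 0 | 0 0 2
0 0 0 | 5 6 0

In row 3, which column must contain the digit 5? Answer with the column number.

3

Consider where 5 can go in row 3.
row 3, column 2 is out (column 2 already has a 5).
row 3, column 5 is out (box 4 already has a 5).
row 3, column 6 is out (column 6 already has a 5).
So the only cell in row 3 that can hold 5 is row 3, column 3.
That is column 3.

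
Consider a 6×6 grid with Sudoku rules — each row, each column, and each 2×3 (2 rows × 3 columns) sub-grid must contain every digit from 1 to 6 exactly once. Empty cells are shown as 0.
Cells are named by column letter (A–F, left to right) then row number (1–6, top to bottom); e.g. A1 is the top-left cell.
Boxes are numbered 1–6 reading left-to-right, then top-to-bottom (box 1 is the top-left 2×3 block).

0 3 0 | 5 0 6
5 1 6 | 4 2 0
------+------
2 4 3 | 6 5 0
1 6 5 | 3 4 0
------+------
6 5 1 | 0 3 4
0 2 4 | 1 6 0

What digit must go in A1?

Row 1 already contains {3, 5, 6}.
Column A already contains {1, 2, 5, 6}.
Its 2×3 block (box 1) already contains {1, 3, 5, 6}.
The only value from 1–6 not eliminated is 4, so A1 = 4.

4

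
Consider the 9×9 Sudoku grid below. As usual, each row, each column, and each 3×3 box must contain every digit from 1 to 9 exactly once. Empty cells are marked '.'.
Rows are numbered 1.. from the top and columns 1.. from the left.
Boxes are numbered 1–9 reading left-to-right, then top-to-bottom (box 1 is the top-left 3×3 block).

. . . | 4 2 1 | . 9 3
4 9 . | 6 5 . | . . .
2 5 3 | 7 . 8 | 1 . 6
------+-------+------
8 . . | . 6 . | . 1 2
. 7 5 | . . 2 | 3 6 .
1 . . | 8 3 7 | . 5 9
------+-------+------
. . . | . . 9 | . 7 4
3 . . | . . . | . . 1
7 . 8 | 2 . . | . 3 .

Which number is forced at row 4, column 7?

Cell row 4, column 7 itself could take any of {4, 7} by direct elimination.
Consider where 7 can go in box 6.
row 5, column 9 is out (row 5 already has a 7).
row 6, column 7 is out (row 6 already has a 7).
So the only cell in box 6 that can hold 7 is row 4, column 7.
Therefore row 4, column 7 = 7.

7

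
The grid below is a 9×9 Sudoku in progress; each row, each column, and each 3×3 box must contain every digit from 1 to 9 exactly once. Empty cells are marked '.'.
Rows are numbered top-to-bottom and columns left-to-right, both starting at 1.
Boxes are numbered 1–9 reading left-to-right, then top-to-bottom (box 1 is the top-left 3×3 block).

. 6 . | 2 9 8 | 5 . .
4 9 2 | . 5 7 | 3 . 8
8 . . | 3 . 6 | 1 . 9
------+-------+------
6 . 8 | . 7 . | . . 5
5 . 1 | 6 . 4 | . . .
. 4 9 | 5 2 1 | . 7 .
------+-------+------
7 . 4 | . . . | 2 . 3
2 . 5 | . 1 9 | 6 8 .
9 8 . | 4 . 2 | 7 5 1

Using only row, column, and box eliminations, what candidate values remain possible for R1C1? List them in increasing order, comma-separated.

Row 1 already contains {2, 5, 6, 8, 9}.
Column 1 already contains {2, 4, 5, 6, 7, 8, 9}.
Its 3×3 block (box 1) already contains {2, 4, 6, 8, 9}.
Removing those from 1–9 leaves {1, 3} as the candidates for R1C1.

1,3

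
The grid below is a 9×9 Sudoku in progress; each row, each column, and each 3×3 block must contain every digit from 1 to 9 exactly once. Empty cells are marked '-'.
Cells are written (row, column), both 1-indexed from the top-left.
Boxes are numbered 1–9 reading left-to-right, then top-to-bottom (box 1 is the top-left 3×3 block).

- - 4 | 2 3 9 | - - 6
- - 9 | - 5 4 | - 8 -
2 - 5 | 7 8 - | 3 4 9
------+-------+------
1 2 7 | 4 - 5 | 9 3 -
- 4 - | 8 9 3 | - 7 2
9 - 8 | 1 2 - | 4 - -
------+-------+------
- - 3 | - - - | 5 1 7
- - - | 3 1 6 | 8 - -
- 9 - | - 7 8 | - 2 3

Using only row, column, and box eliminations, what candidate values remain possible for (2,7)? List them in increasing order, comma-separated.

1,2,7

Row 2 already contains {4, 5, 8, 9}.
Column 7 already contains {3, 4, 5, 8, 9}.
Its 3×3 block (box 3) already contains {3, 4, 6, 8, 9}.
Removing those from 1–9 leaves {1, 2, 7} as the candidates for (2,7).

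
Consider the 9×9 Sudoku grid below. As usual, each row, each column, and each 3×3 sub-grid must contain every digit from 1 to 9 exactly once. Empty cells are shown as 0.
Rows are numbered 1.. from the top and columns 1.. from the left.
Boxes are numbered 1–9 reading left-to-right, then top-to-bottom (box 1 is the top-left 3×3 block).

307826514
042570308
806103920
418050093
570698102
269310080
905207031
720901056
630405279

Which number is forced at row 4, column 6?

Row 4 already contains {1, 3, 4, 5, 8, 9}.
Column 6 already contains {1, 3, 5, 6, 7, 8}.
Its 3×3 block (box 5) already contains {1, 3, 5, 6, 8, 9}.
The only value from 1–9 not eliminated is 2, so row 4, column 6 = 2.

2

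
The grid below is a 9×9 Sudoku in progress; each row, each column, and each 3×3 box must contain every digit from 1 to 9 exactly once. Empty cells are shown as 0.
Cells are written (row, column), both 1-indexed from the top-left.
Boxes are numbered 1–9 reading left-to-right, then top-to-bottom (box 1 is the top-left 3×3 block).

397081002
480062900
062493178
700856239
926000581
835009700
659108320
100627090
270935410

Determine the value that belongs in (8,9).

5

Row 8 already contains {1, 2, 6, 7, 9}.
Column 9 already contains {1, 2, 8, 9}.
Its 3×3 block (box 9) already contains {1, 2, 3, 4, 9}.
The only value from 1–9 not eliminated is 5, so (8,9) = 5.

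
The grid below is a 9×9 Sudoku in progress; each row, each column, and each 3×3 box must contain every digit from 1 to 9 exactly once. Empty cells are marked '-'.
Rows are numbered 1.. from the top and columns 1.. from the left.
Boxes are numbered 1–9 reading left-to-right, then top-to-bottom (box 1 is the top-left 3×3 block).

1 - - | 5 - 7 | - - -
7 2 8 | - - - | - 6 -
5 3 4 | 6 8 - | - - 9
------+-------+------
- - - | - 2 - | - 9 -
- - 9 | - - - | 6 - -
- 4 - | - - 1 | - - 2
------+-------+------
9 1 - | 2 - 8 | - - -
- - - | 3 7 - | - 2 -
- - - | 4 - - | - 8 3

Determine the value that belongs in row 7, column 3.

3

Cell row 7, column 3 itself could take any of {3, 5, 6, 7} by direct elimination.
Consider where 3 can go in row 7.
row 7, column 5 is out (box 8 already has a 3).
row 7, column 7 is out (box 9 already has a 3).
row 7, column 8 is out (box 9 already has a 3).
row 7, column 9 is out (column 9 already has a 3).
So the only cell in row 7 that can hold 3 is row 7, column 3.
Therefore row 7, column 3 = 3.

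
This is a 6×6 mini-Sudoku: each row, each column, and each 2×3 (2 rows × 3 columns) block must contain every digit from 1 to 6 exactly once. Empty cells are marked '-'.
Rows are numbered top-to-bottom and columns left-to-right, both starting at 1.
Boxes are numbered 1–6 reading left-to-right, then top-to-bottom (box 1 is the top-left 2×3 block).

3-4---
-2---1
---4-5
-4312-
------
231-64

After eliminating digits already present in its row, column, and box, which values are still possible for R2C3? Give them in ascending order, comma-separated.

Row 2 already contains {1, 2}.
Column 3 already contains {1, 3, 4}.
Its 2×3 block (box 1) already contains {2, 3, 4}.
Removing those from 1–6 leaves {5, 6} as the candidates for R2C3.

5,6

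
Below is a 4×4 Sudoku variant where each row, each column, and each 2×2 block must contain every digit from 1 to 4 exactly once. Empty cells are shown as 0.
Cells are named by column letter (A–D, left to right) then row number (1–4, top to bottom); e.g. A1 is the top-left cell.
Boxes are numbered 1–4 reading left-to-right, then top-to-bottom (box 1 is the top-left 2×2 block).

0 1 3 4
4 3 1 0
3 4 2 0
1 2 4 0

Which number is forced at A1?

2

Row 1 already contains {1, 3, 4}.
Column A already contains {1, 3, 4}.
Its 2×2 block (box 1) already contains {1, 3, 4}.
The only value from 1–4 not eliminated is 2, so A1 = 2.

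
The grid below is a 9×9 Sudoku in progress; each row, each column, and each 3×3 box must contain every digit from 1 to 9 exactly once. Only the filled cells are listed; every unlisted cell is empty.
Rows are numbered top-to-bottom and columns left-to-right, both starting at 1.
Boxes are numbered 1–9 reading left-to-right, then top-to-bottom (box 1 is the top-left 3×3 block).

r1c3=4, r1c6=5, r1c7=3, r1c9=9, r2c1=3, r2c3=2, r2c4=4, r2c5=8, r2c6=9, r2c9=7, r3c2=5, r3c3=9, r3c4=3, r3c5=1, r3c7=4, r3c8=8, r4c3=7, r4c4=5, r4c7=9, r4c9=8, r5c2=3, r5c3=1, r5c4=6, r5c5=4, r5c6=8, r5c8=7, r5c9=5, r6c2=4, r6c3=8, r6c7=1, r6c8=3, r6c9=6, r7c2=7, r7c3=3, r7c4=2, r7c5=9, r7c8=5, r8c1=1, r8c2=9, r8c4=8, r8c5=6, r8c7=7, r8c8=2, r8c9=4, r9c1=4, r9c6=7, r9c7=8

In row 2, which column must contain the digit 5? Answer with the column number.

7

Consider where 5 can go in row 2.
r2c2 is out (column 2 already has a 5).
r2c8 is out (column 8 already has a 5).
So the only cell in row 2 that can hold 5 is r2c7.
That is column 7.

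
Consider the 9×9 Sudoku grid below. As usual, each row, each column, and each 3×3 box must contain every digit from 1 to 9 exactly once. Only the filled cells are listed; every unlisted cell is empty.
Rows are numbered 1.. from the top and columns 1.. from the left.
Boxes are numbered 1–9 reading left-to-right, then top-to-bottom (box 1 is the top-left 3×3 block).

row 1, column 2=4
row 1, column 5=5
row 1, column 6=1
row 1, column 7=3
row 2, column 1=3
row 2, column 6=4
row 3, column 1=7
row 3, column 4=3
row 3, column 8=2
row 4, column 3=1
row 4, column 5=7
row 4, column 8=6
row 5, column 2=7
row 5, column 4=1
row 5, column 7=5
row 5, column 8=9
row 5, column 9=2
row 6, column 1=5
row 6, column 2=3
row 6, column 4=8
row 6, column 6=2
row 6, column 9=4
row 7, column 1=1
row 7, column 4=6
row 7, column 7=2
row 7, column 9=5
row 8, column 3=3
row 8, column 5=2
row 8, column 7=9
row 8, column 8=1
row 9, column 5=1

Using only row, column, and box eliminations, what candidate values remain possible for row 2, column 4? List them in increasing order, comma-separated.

Row 2 already contains {3, 4}.
Column 4 already contains {1, 3, 6, 8}.
Its 3×3 block (box 2) already contains {1, 3, 4, 5}.
Removing those from 1–9 leaves {2, 7, 9} as the candidates for row 2, column 4.

2,7,9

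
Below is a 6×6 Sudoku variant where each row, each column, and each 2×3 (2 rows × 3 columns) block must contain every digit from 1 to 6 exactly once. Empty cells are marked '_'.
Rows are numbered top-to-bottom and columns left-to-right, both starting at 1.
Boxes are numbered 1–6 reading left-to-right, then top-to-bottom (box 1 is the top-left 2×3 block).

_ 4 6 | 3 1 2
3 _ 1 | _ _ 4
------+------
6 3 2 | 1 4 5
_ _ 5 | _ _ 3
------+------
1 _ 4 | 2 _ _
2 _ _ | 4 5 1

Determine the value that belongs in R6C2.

6

Row 6 already contains {1, 2, 4, 5}.
Column 2 already contains {3, 4}.
Its 2×3 block (box 5) already contains {1, 2, 4}.
The only value from 1–6 not eliminated is 6, so R6C2 = 6.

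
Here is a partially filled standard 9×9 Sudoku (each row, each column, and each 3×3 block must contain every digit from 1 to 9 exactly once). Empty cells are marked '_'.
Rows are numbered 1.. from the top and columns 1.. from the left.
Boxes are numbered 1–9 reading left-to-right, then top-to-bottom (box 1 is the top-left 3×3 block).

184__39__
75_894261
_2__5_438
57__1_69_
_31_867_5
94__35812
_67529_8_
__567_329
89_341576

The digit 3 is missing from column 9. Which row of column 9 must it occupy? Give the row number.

4

Consider where 3 can go in column 9.
row 1, column 9 is out (row 1 already has a 3).
row 7, column 9 is out (box 9 already has a 3).
So the only cell in column 9 that can hold 3 is row 4, column 9.
That is row 4.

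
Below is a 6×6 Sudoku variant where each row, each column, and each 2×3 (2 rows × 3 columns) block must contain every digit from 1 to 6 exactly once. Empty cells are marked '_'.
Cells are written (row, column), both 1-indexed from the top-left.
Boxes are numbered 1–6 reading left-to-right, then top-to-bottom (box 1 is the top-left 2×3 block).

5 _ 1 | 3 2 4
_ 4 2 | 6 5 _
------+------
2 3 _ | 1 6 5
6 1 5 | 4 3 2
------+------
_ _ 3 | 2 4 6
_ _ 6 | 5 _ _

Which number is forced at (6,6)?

Cell (6,6) itself could take any of {1, 3} by direct elimination.
Consider where 3 can go in row 6.
(6,1) is out (box 5 already has a 3).
(6,2) is out (column 2 already has a 3).
(6,5) is out (column 5 already has a 3).
So the only cell in row 6 that can hold 3 is (6,6).
Therefore (6,6) = 3.

3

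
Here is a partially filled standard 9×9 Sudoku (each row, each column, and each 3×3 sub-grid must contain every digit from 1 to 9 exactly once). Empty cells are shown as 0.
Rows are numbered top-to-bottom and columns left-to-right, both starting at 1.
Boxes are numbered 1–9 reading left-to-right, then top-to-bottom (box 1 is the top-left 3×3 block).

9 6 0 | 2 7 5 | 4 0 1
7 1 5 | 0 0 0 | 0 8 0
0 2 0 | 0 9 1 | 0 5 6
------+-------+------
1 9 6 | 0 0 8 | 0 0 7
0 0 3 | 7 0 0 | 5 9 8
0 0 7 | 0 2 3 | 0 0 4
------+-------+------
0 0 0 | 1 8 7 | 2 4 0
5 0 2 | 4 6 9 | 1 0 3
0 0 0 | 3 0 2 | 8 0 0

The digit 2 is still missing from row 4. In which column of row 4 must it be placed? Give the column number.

Consider where 2 can go in row 4.
r4c4 is out (column 4 already has a 2).
r4c5 is out (column 5 already has a 2).
r4c7 is out (column 7 already has a 2).
So the only cell in row 4 that can hold 2 is r4c8.
That is column 8.

8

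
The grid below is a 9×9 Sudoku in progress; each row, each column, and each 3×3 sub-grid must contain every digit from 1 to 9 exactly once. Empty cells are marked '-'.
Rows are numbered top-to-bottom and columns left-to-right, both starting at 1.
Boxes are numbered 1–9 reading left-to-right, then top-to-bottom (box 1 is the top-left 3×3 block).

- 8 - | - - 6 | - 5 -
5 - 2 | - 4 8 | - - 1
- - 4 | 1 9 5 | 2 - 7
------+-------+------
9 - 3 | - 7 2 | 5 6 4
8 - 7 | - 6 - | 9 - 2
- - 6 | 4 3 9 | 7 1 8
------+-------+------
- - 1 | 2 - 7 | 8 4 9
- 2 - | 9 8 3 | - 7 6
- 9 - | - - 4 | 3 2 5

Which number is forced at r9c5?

1

Row 9 already contains {2, 3, 4, 5, 9}.
Column 5 already contains {3, 4, 6, 7, 8, 9}.
Its 3×3 block (box 8) already contains {2, 3, 4, 7, 8, 9}.
The only value from 1–9 not eliminated is 1, so r9c5 = 1.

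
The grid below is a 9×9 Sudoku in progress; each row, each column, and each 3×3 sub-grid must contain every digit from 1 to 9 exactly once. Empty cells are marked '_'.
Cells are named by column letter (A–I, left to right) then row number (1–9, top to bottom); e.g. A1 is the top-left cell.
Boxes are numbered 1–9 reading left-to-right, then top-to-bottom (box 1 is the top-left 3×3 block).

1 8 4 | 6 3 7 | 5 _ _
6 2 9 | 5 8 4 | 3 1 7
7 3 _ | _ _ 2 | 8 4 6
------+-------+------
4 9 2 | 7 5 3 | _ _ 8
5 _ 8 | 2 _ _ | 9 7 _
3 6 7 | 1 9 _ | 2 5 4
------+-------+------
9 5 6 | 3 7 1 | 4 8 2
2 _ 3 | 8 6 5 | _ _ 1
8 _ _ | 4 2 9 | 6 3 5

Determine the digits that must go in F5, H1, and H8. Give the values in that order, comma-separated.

For F5:
  Row 5 already contains {2, 5, 7, 8, 9}.
  Column F already contains {1, 2, 3, 4, 5, 7, 9}.
  Its 3×3 block (box 5) already contains {1, 2, 3, 5, 7, 9}.
  The only value from 1–9 not eliminated is 6, so F5 = 6.
For H1:
  Consider where 2 can go in box 3.
  I1 is out (column I already has a 2).
  So the only cell in box 3 that can hold 2 is H1.
  So H1 = 2.
For H8:
  Row 8 already contains {1, 2, 3, 5, 6, 8}.
  Column H already contains {1, 3, 4, 5, 7, 8}.
  Its 3×3 block (box 9) already contains {1, 2, 3, 4, 5, 6, 8}.
  The only value from 1–9 not eliminated is 9, so H8 = 9.

6,2,9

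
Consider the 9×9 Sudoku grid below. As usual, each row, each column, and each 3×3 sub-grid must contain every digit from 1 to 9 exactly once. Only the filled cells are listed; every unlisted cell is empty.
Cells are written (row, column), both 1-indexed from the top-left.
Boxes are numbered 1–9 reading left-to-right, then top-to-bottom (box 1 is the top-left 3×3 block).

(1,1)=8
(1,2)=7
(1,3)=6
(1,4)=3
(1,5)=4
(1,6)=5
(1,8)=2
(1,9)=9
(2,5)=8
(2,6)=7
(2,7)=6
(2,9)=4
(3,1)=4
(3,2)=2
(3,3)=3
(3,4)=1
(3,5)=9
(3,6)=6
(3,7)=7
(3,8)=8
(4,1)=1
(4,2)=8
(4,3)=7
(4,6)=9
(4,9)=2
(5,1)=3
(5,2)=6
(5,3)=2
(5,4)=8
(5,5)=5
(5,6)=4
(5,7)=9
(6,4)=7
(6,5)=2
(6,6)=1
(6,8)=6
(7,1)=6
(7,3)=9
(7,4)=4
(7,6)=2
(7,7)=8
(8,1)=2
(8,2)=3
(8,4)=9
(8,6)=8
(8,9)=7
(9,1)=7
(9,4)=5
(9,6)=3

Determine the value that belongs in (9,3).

Cell (9,3) itself could take any of {1, 4, 8} by direct elimination.
Consider where 8 can go in row 9.
(9,2) is out (column 2 already has a 8).
(9,5) is out (column 5 already has a 8).
(9,7) is out (column 7 already has a 8).
(9,8) is out (column 8 already has a 8).
(9,9) is out (box 9 already has a 8).
So the only cell in row 9 that can hold 8 is (9,3).
Therefore (9,3) = 8.

8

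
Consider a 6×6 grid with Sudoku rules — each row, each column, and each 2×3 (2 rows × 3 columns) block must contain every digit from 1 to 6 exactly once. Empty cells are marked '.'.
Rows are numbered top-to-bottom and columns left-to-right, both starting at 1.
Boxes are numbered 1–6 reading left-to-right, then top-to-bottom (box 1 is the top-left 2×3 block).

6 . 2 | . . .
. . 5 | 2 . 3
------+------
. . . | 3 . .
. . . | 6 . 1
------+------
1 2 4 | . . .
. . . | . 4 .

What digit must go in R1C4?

4

Cell R1C4 itself could take any of {1, 4, 5} by direct elimination.
Consider where 4 can go in column 4.
R5C4 is out (row 5 already has a 4).
R6C4 is out (row 6 already has a 4).
So the only cell in column 4 that can hold 4 is R1C4.
Therefore R1C4 = 4.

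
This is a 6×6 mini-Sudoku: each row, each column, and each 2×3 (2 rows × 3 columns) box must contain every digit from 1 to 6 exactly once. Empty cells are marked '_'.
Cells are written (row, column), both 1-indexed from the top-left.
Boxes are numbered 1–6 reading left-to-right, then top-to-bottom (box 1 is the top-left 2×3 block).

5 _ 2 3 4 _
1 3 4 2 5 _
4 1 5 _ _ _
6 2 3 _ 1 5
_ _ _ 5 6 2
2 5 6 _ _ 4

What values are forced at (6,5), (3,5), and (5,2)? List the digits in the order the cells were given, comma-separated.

For (6,5):
  Row 6 already contains {2, 4, 5, 6}.
  Column 5 already contains {1, 4, 5, 6}.
  Its 2×3 block (box 6) already contains {2, 4, 5, 6}.
  The only value from 1–6 not eliminated is 3, so (6,5) = 3.
For (3,5):
  Consider where 2 can go in column 5.
  (6,5) is out (row 6 already has a 2).
  So the only cell in column 5 that can hold 2 is (3,5).
  So (3,5) = 2.
For (5,2):
  Row 5 already contains {2, 5, 6}.
  Column 2 already contains {1, 2, 3, 5}.
  Its 2×3 block (box 5) already contains {2, 5, 6}.
  The only value from 1–6 not eliminated is 4, so (5,2) = 4.

3,2,4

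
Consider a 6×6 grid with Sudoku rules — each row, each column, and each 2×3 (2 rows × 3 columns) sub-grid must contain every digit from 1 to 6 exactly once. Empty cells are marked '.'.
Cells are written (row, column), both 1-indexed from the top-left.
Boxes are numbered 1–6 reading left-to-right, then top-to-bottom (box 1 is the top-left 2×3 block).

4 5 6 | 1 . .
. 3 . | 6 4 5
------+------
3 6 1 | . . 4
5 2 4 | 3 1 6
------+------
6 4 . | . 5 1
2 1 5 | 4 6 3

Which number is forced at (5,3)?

Row 5 already contains {1, 4, 5, 6}.
Column 3 already contains {1, 4, 5, 6}.
Its 2×3 block (box 5) already contains {1, 2, 4, 5, 6}.
The only value from 1–6 not eliminated is 3, so (5,3) = 3.

3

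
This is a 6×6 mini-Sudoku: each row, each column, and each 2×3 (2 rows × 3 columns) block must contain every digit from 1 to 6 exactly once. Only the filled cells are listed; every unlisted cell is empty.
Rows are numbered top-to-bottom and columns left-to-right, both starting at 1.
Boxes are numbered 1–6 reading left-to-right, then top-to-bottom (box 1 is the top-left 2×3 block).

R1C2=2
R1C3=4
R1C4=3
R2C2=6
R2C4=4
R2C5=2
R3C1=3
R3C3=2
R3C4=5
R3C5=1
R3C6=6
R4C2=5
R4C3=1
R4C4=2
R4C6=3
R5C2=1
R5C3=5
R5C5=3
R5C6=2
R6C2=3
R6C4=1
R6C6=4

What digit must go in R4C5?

Row 4 already contains {1, 2, 3, 5}.
Column 5 already contains {1, 2, 3}.
Its 2×3 block (box 4) already contains {1, 2, 3, 5, 6}.
The only value from 1–6 not eliminated is 4, so R4C5 = 4.

4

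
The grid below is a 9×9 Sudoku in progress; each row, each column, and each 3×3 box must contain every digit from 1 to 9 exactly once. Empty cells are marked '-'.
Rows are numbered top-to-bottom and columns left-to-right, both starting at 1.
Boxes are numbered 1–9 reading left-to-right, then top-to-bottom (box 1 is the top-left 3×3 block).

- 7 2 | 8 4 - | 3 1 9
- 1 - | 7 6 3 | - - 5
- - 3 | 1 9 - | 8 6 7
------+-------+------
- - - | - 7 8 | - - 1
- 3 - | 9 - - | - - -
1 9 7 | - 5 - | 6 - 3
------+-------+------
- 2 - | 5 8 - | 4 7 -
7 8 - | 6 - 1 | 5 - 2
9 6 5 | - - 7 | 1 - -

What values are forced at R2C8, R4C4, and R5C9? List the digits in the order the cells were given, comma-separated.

4,3,4

For R2C8:
  Consider where 4 can go in box 3.
  R2C7 is out (column 7 already has a 4).
  So the only cell in box 3 that can hold 4 is R2C8.
  So R2C8 = 4.
For R4C4:
  Consider where 3 can go in row 4.
  R4C1 is out (box 4 already has a 3).
  R4C2 is out (column 2 already has a 3).
  R4C3 is out (column 3 already has a 3).
  R4C7 is out (column 7 already has a 3).
  R4C8 is out (box 6 already has a 3).
  So the only cell in row 4 that can hold 3 is R4C4.
  So R4C4 = 3.
For R5C9:
  Consider where 4 can go in column 9.
  R7C9 is out (row 7 already has a 4).
  R9C9 is out (box 9 already has a 4).
  So the only cell in column 9 that can hold 4 is R5C9.
  So R5C9 = 4.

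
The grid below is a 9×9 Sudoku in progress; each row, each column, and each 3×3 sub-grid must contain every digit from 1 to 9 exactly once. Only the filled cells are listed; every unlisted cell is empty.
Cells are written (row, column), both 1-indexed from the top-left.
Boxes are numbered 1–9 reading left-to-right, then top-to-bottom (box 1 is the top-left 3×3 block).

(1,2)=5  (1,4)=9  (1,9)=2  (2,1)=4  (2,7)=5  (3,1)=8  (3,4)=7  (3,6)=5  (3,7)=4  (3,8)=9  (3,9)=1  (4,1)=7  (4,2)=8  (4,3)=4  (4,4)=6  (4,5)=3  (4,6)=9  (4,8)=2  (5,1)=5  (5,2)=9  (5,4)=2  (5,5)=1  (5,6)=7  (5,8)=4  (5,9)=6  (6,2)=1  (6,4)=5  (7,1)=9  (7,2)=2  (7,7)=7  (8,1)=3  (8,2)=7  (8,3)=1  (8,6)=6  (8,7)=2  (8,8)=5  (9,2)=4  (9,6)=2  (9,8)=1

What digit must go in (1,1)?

Cell (1,1) itself could take any of {1, 6} by direct elimination.
Consider where 1 can go in column 1.
(6,1) is out (row 6 already has a 1).
(9,1) is out (row 9 already has a 1).
So the only cell in column 1 that can hold 1 is (1,1).
Therefore (1,1) = 1.

1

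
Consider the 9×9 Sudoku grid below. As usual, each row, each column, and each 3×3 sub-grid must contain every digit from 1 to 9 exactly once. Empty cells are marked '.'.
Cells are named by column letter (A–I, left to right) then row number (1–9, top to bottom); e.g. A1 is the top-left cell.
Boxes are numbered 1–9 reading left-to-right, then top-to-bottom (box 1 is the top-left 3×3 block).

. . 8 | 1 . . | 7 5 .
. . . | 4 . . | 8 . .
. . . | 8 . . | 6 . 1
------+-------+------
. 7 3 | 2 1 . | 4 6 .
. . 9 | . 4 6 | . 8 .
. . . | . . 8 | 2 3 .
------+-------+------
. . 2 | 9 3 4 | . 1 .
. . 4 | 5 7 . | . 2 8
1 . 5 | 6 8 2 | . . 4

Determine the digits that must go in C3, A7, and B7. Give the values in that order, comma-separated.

For C3:
  Row 3 already contains {1, 6, 8}.
  Column C already contains {2, 3, 4, 5, 8, 9}.
  Its 3×3 block (box 1) already contains {8}.
  The only value from 1–9 not eliminated is 7, so C3 = 7.
For A7:
  Consider where 7 can go in box 7.
  B7 is out (column B already has a 7).
  A8 is out (row 8 already has a 7).
  B8 is out (row 8 already has a 7).
  B9 is out (column B already has a 7).
  So the only cell in box 7 that can hold 7 is A7.
  So A7 = 7.
For B7:
  Consider where 8 can go in column B.
  B1 is out (row 1 already has a 8). B2 is out (row 2 already has a 8). B3 is out (row 3 already has a 8). B5 is out (row 5 already has a 8). The remaining empty cells in column B are similarly blocked.
  So the only cell in column B that can hold 8 is B7.
  So B7 = 8.

7,7,8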